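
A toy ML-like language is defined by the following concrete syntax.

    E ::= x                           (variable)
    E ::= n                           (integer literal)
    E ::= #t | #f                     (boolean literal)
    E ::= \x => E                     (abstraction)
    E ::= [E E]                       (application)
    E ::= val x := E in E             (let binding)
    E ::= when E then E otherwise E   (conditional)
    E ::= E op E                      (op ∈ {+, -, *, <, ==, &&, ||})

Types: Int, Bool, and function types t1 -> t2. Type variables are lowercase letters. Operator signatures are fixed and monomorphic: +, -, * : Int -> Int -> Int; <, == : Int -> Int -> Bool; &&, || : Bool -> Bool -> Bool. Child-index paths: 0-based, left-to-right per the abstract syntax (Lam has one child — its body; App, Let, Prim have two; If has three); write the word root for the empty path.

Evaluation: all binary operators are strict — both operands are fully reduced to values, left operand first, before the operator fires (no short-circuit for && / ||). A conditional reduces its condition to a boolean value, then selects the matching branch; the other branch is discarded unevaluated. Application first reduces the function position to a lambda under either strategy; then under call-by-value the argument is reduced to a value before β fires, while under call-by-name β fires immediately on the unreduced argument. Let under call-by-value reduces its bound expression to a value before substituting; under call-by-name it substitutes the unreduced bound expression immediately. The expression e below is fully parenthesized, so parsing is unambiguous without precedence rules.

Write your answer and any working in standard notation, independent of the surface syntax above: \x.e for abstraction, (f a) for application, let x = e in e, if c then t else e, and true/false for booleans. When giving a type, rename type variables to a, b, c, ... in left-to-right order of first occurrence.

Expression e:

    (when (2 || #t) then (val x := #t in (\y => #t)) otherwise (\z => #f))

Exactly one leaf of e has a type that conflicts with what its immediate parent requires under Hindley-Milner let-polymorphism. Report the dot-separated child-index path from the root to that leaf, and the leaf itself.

Answer: 0.0 : 2

Derivation:
  unify Int ~ Bool
  FAIL: mismatch Int ~ Bool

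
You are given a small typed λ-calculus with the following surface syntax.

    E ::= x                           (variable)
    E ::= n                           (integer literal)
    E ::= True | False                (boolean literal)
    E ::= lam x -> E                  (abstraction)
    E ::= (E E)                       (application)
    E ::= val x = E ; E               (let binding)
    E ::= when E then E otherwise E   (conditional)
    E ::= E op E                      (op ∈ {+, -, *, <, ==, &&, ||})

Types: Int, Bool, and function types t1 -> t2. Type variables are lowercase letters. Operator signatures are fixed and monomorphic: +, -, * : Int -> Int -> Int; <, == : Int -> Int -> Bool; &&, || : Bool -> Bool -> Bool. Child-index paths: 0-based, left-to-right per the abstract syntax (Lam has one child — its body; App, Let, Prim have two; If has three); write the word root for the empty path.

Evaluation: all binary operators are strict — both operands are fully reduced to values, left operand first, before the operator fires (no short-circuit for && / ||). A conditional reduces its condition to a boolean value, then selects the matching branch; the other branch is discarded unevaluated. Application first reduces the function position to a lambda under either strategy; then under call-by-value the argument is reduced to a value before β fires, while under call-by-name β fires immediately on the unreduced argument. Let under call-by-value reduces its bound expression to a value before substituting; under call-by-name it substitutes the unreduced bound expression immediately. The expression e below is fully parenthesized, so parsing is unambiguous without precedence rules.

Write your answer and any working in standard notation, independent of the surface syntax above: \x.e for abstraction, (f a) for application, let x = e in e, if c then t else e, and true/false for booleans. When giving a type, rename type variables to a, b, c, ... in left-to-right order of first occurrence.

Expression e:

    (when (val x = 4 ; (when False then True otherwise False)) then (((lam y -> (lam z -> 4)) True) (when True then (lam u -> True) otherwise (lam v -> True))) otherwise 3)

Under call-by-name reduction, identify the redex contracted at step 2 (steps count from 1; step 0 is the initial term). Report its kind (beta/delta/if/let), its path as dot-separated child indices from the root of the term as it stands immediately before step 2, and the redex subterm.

Working:
step 0: (if (let x = 4 in (if false then true else false)) then (((\y.(\z.4)) true) (if true then (\u.true) else (\v.true))) else 3)
step 1: [let@0] (if (if false then true else false) then (((\y.(\z.4)) true) (if true then (\u.true) else (\v.true))) else 3)
step 2: [if@0] (if false then (((\y.(\z.4)) true) (if true then (\u.true) else (\v.true))) else 3)

Answer: if at 0 : (if false then true else false)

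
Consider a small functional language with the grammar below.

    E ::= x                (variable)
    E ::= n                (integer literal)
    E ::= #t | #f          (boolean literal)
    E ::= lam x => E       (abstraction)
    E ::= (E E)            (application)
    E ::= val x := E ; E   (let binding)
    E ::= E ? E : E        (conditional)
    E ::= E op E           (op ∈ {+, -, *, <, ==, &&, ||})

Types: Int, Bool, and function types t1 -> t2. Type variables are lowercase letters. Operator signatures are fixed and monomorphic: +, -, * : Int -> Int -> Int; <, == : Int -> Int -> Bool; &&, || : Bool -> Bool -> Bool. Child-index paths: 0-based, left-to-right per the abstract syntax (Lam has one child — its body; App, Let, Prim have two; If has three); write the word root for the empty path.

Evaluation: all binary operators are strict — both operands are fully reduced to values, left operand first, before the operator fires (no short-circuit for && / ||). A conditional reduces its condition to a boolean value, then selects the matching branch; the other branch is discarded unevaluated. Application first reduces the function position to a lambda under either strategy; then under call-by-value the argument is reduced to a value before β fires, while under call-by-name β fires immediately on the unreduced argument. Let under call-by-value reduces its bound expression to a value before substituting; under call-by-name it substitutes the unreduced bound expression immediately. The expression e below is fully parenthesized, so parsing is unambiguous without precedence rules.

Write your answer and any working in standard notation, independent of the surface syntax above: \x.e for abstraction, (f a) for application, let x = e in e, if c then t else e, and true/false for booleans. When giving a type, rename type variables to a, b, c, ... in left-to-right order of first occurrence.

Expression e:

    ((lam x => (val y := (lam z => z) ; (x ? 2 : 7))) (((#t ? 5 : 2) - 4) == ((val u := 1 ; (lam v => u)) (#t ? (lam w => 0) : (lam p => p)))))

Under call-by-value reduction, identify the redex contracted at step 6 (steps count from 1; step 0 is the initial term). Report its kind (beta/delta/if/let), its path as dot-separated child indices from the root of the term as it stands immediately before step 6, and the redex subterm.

Answer: delta at 1 : (1 == 1)

Trace:
step 0: ((\x.(let y = (\z.z) in (if x then 2 else 7))) (((if true then 5 else 2) - 4) == ((let u = 1 in (\v.u)) (if true then (\w.0) else (\p.p)))))
step 1: [if@1.0.0] ((\x.(let y = (\z.z) in (if x then 2 else 7))) ((5 - 4) == ((let u = 1 in (\v.u)) (if true then (\w.0) else (\p.p)))))
step 2: [delta@1.0] ((\x.(let y = (\z.z) in (if x then 2 else 7))) (1 == ((let u = 1 in (\v.u)) (if true then (\w.0) else (\p.p)))))
step 3: [let@1.1.0] ((\x.(let y = (\z.z) in (if x then 2 else 7))) (1 == ((\v.1) (if true then (\w.0) else (\p.p)))))
step 4: [if@1.1.1] ((\x.(let y = (\z.z) in (if x then 2 else 7))) (1 == ((\v.1) (\w.0))))
step 5: [beta@1.1] ((\x.(let y = (\z.z) in (if x then 2 else 7))) (1 == 1))
step 6: [delta@1] ((\x.(let y = (\z.z) in (if x then 2 else 7))) true)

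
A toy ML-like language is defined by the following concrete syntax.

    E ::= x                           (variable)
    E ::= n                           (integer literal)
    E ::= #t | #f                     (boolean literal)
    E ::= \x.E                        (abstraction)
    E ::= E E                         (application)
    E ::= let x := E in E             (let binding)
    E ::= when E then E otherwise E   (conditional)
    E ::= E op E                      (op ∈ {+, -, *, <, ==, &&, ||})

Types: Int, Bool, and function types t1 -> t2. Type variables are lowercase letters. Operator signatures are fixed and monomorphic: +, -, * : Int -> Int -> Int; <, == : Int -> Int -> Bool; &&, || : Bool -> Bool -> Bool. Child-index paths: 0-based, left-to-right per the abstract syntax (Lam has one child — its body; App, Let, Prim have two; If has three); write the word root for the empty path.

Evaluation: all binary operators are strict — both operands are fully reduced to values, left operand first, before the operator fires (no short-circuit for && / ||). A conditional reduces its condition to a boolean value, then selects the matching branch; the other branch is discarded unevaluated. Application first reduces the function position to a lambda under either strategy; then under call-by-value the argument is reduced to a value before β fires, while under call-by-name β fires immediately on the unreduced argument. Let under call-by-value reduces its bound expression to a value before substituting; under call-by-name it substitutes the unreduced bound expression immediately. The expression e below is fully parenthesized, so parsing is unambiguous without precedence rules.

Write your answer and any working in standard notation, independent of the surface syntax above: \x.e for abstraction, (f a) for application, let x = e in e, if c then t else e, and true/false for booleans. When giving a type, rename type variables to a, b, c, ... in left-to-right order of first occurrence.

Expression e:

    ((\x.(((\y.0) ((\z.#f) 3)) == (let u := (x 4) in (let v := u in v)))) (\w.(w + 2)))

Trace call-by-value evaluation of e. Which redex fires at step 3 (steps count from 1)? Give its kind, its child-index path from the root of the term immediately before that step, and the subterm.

Answer: beta at 0 : ((\y.0) false)

Trace:
step 0: ((\x.(((\y.0) ((\z.false) 3)) == (let u = (x 4) in (let v = u in v)))) (\w.(w + 2)))
step 1: [beta@root] (((\y.0) ((\z.false) 3)) == (let u = ((\w.(w + 2)) 4) in (let v = u in v)))
step 2: [beta@0.1] (((\y.0) false) == (let u = ((\w.(w + 2)) 4) in (let v = u in v)))
step 3: [beta@0] (0 == (let u = ((\w.(w + 2)) 4) in (let v = u in v)))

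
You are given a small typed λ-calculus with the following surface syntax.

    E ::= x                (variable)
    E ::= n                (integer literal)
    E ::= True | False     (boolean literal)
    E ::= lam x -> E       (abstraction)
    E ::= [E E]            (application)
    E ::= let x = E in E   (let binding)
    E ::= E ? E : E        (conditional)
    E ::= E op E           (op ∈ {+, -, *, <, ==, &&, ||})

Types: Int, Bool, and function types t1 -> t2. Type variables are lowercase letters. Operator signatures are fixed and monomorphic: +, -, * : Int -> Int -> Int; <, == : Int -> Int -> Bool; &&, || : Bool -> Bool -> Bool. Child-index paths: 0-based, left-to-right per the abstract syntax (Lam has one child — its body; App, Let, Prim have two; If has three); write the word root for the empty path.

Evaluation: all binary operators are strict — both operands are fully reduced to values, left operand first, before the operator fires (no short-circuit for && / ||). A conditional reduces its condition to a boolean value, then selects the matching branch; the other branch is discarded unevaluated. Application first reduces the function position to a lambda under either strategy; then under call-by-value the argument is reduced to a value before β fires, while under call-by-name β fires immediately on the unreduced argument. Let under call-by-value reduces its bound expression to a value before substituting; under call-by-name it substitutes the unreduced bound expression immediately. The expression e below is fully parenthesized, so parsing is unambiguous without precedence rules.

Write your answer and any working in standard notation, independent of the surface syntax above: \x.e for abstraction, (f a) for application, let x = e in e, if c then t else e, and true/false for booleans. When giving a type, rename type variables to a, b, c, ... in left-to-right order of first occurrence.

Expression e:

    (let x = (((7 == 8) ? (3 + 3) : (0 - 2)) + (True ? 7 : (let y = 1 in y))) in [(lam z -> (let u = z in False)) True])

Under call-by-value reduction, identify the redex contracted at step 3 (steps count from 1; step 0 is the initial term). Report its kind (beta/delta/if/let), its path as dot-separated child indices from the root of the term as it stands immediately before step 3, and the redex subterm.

Answer: delta at 0.0 : (0 - 2)

Trace:
step 0: (let x = ((if (7 == 8) then (3 + 3) else (0 - 2)) + (if true then 7 else (let y = 1 in y))) in ((\z.(let u = z in false)) true))
step 1: [delta@0.0.0] (let x = ((if false then (3 + 3) else (0 - 2)) + (if true then 7 else (let y = 1 in y))) in ((\z.(let u = z in false)) true))
step 2: [if@0.0] (let x = ((0 - 2) + (if true then 7 else (let y = 1 in y))) in ((\z.(let u = z in false)) true))
step 3: [delta@0.0] (let x = (-2 + (if true then 7 else (let y = 1 in y))) in ((\z.(let u = z in false)) true))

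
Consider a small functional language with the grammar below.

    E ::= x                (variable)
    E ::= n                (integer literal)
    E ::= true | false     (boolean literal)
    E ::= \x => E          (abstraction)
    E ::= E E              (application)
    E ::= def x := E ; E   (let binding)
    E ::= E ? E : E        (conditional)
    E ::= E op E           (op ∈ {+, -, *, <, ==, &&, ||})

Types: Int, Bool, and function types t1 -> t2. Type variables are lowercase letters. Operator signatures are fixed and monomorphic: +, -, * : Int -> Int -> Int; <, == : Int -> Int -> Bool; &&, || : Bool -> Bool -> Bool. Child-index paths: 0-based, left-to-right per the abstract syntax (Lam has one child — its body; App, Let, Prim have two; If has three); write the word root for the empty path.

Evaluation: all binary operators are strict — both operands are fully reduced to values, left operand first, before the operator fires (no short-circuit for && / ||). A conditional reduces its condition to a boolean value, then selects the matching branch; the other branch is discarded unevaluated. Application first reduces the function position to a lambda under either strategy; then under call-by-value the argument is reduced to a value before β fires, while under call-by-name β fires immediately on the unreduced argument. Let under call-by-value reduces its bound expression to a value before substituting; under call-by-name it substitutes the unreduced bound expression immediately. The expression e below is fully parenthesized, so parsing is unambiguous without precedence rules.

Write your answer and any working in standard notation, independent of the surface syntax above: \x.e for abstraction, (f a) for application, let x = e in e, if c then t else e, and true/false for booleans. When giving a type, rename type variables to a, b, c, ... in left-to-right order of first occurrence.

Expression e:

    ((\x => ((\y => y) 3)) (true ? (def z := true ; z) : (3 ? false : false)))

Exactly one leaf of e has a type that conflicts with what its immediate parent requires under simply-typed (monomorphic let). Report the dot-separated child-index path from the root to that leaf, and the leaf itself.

Derivation:
y : b
\y._ : b -> b
  unify b -> b ~ Int -> c
  unify b ~ Int
  unify Int ~ c
_ _ : Int
\x._ : a -> Int
  unify Bool ~ Bool
let z : Bool
z : Bool
  unify Int ~ Bool
  FAIL: mismatch Int ~ Bool

Answer: 1.2.0 : 3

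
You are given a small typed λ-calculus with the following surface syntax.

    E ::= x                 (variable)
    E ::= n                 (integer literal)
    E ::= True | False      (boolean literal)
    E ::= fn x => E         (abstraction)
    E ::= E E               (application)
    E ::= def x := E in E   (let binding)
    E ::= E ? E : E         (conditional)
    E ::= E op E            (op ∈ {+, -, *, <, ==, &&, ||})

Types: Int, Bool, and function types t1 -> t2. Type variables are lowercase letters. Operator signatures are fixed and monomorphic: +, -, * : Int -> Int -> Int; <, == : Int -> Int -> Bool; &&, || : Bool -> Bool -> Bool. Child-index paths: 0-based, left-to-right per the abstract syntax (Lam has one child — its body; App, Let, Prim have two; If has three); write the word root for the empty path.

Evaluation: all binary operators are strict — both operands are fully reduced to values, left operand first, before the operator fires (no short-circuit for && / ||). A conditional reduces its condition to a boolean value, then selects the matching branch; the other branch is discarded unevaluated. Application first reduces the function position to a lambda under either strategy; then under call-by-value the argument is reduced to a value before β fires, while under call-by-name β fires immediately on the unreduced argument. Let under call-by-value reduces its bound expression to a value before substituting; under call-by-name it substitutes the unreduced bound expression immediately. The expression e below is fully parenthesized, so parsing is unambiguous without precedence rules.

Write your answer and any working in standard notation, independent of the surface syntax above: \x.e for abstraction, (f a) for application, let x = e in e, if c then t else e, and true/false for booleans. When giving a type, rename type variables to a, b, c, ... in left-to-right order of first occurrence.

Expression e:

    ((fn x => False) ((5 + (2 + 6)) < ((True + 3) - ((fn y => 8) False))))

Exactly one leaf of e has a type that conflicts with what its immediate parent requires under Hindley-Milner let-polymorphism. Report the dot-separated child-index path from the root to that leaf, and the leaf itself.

Working:
\x._ : a -> Bool
  unify Int ~ Int
  unify Int ~ Int
  unify Int ~ Int
  unify Int ~ Int
  unify Int ~ Int
  unify Bool ~ Int
  FAIL: mismatch Bool ~ Int

Answer: 1.1.0.0 : true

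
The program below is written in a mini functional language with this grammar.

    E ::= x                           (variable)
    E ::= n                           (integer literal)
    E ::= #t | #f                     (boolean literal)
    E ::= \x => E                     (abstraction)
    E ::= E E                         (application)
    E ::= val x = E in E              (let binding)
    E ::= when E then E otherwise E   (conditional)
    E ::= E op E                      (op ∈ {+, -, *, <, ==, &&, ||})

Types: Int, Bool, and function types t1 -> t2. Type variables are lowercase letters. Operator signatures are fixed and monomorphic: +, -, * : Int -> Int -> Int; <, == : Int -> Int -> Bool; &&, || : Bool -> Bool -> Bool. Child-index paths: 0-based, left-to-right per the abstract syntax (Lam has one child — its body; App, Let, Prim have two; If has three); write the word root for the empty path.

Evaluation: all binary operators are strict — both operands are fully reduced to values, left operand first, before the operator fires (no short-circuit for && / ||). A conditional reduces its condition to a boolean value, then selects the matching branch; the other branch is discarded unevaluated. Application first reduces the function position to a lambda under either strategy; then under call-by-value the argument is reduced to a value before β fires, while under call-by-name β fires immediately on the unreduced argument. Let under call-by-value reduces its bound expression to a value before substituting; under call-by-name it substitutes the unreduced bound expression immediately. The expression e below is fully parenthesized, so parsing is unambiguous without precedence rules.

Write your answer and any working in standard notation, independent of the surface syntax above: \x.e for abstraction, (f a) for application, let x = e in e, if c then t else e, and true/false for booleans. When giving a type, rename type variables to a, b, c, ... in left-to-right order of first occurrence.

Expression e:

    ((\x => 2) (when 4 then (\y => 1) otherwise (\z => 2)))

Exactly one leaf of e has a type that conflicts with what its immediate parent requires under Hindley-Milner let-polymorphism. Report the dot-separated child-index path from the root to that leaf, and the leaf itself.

Answer: 1.0 : 4

Trace:
\x._ : a -> Int
  unify Int ~ Bool
  FAIL: mismatch Int ~ Bool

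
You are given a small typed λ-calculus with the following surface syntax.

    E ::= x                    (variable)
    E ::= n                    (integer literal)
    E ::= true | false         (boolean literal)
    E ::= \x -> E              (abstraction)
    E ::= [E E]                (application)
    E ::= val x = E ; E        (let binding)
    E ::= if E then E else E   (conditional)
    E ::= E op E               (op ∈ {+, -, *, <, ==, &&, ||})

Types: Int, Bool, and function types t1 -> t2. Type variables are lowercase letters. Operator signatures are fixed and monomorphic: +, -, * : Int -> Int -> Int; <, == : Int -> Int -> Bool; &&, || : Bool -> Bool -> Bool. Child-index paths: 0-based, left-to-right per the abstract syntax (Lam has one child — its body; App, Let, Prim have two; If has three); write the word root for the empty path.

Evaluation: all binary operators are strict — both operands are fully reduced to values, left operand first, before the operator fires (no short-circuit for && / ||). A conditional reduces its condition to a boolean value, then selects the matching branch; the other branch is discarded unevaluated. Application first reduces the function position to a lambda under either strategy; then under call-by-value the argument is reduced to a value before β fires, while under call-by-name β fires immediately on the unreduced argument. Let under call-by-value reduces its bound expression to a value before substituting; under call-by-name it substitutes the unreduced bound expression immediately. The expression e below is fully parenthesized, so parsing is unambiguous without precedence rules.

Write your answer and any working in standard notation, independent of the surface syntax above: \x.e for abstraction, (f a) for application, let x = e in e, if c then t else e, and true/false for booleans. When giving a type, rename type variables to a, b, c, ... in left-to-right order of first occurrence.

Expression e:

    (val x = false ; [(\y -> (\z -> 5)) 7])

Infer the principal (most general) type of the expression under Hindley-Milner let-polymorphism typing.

Derivation:
let x : Bool
\z._ : b -> Int
\y._ : a -> b -> Int
  unify a -> b -> Int ~ Int -> c
  unify a ~ Int
  unify b -> Int ~ c
_ _ : b -> Int

Answer: a -> Int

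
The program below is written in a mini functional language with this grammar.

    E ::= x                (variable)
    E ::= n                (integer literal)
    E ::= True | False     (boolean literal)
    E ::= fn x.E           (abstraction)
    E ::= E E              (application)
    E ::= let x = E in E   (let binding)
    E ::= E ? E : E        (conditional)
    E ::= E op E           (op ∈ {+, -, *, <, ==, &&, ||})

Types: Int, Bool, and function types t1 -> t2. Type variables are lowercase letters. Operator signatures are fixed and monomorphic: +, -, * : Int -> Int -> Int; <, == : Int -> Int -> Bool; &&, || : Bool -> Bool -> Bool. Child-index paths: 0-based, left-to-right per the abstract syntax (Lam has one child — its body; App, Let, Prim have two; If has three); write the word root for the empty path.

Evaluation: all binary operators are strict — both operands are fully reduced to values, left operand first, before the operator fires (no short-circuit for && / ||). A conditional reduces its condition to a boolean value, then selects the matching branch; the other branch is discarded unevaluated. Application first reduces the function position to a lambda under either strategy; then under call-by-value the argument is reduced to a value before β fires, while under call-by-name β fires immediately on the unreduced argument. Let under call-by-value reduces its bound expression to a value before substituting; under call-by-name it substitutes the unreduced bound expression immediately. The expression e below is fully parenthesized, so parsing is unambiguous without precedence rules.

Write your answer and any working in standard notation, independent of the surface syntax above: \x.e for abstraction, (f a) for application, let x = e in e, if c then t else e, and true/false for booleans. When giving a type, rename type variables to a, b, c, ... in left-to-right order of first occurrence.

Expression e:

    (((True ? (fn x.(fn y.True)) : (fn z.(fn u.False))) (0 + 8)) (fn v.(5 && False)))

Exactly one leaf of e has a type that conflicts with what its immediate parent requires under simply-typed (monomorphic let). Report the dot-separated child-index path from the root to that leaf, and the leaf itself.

Answer: 1.0.0 : 5

Working:
  unify Bool ~ Bool
\y._ : b -> Bool
\x._ : a -> b -> Bool
\u._ : d -> Bool
\z._ : c -> d -> Bool
  unify a -> b -> Bool ~ c -> d -> Bool
  unify a ~ c
  unify b -> Bool ~ d -> Bool
  unify b ~ d
  unify Bool ~ Bool
  unify Int ~ Int
  unify Int ~ Int
  unify c -> d -> Bool ~ Int -> e
  unify c ~ Int
  unify d -> Bool ~ e
_ _ : d -> Bool
  unify Int ~ Bool
  FAIL: mismatch Int ~ Bool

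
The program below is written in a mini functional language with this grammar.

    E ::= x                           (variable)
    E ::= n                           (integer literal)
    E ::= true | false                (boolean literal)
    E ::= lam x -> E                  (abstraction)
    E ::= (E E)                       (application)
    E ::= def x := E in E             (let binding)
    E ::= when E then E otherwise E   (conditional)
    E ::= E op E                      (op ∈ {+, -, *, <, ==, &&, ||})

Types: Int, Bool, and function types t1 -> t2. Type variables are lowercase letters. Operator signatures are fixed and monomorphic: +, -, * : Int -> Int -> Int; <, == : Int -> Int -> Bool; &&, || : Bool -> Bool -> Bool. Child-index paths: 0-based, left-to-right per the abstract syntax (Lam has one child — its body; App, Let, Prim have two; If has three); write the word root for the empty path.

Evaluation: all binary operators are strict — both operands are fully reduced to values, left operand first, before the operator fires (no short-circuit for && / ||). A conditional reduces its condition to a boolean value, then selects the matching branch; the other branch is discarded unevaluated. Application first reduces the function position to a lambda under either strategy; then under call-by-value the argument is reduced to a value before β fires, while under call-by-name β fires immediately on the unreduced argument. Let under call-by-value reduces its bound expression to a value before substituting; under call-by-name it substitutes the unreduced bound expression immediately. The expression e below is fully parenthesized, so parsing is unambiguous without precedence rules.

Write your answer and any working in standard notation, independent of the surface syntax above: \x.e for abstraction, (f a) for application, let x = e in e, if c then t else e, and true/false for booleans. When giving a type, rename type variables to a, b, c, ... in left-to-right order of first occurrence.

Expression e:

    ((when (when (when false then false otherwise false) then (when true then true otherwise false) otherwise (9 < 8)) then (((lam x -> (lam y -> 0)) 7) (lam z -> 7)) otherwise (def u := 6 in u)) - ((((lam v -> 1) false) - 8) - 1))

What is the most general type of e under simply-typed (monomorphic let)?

Trace:
  unify Bool ~ Bool
  unify Bool ~ Bool
  unify Bool ~ Bool
  unify Bool ~ Bool
  unify Bool ~ Bool
  unify Int ~ Int
  unify Int ~ Int
  unify Bool ~ Bool
  unify Bool ~ Bool
\y._ : b -> Int
\x._ : a -> b -> Int
  unify a -> b -> Int ~ Int -> c
  unify a ~ Int
  unify b -> Int ~ c
_ _ : b -> Int
\z._ : d -> Int
  unify b -> Int ~ (d -> Int) -> e
  unify b ~ d -> Int
  unify Int ~ e
_ _ : Int
let u : Int
u : Int
  unify Int ~ Int
  unify Int ~ Int
\v._ : f -> Int
  unify f -> Int ~ Bool -> g
  unify f ~ Bool
  unify Int ~ g
_ _ : Int
  unify Int ~ Int
  unify Int ~ Int
  unify Int ~ Int
  unify Int ~ Int
  unify Int ~ Int

Answer: Int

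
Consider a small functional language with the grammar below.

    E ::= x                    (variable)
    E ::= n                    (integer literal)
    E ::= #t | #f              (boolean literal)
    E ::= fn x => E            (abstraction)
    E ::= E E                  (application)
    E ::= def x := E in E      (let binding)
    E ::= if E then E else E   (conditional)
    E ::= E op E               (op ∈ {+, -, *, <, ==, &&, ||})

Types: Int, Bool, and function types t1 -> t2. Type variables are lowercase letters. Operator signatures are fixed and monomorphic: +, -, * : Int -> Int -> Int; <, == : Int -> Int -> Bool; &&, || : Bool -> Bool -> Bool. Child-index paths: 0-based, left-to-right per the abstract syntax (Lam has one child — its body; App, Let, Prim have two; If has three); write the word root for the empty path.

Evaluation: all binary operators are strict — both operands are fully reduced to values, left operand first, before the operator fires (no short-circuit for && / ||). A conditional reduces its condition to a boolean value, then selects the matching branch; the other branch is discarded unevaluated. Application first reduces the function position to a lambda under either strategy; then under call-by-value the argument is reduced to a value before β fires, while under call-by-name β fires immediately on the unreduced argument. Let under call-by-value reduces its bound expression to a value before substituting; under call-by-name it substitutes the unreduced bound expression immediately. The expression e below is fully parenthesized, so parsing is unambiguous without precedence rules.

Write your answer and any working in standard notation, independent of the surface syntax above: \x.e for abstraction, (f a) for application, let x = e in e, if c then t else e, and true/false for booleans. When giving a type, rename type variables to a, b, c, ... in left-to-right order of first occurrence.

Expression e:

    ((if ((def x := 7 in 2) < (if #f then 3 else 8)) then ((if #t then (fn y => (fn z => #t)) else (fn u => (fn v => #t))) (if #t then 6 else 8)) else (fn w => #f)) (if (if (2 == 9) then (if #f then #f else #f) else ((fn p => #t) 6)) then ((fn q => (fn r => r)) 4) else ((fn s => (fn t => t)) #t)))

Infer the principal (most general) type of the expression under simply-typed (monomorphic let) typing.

Working:
let x : Int
  unify Int ~ Int
  unify Bool ~ Bool
  unify Int ~ Int
  unify Int ~ Int
  unify Bool ~ Bool
  unify Bool ~ Bool
\z._ : b -> Bool
\y._ : a -> b -> Bool
\v._ : d -> Bool
\u._ : c -> d -> Bool
  unify a -> b -> Bool ~ c -> d -> Bool
  unify a ~ c
  unify b -> Bool ~ d -> Bool
  unify b ~ d
  unify Bool ~ Bool
  unify Bool ~ Bool
  unify Int ~ Int
  unify c -> d -> Bool ~ Int -> e
  unify c ~ Int
  unify d -> Bool ~ e
_ _ : d -> Bool
\w._ : f -> Bool
  unify d -> Bool ~ f -> Bool
  unify d ~ f
  unify Bool ~ Bool
  unify Int ~ Int
  unify Int ~ Int
  unify Bool ~ Bool
  unify Bool ~ Bool
  unify Bool ~ Bool
\p._ : g -> Bool
  unify g -> Bool ~ Int -> h
  unify g ~ Int
  unify Bool ~ h
_ _ : Bool
  unify Bool ~ Bool
  unify Bool ~ Bool
r : j
\r._ : j -> j
\q._ : i -> j -> j
  unify i -> j -> j ~ Int -> k
  unify i ~ Int
  unify j -> j ~ k
_ _ : j -> j
t : m
\t._ : m -> m
\s._ : l -> m -> m
  unify l -> m -> m ~ Bool -> n
  unify l ~ Bool
  unify m -> m ~ n
_ _ : m -> m
  unify j -> j ~ m -> m
  unify j ~ m
  unify m ~ m
  unify f -> Bool ~ (m -> m) -> o
  unify f ~ m -> m
  unify Bool ~ o
_ _ : Bool

Answer: Bool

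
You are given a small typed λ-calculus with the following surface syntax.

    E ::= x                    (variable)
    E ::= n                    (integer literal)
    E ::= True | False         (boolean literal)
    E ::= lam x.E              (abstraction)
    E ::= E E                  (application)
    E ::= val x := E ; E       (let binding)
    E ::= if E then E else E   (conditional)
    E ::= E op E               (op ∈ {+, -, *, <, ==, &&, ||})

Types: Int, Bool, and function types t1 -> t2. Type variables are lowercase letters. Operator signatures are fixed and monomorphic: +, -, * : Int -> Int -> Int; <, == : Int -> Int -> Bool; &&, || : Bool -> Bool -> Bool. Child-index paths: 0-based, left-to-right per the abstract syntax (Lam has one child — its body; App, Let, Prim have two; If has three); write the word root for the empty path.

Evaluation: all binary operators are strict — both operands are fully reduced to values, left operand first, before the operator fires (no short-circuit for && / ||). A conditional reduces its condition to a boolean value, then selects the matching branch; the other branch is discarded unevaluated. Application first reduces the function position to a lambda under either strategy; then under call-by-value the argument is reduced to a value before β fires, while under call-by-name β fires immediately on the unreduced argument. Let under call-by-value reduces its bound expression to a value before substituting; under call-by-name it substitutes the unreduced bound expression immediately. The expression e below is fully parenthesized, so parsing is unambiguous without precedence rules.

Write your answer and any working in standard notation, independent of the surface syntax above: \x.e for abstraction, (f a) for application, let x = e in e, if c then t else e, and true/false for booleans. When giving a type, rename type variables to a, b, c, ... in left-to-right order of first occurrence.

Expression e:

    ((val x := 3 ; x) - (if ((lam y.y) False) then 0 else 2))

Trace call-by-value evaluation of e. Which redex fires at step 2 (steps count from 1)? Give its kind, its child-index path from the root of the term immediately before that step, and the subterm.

Derivation:
step 0: ((let x = 3 in x) - (if ((\y.y) false) then 0 else 2))
step 1: [let@0] (3 - (if ((\y.y) false) then 0 else 2))
step 2: [beta@1.0] (3 - (if false then 0 else 2))

Answer: beta at 1.0 : ((\y.y) false)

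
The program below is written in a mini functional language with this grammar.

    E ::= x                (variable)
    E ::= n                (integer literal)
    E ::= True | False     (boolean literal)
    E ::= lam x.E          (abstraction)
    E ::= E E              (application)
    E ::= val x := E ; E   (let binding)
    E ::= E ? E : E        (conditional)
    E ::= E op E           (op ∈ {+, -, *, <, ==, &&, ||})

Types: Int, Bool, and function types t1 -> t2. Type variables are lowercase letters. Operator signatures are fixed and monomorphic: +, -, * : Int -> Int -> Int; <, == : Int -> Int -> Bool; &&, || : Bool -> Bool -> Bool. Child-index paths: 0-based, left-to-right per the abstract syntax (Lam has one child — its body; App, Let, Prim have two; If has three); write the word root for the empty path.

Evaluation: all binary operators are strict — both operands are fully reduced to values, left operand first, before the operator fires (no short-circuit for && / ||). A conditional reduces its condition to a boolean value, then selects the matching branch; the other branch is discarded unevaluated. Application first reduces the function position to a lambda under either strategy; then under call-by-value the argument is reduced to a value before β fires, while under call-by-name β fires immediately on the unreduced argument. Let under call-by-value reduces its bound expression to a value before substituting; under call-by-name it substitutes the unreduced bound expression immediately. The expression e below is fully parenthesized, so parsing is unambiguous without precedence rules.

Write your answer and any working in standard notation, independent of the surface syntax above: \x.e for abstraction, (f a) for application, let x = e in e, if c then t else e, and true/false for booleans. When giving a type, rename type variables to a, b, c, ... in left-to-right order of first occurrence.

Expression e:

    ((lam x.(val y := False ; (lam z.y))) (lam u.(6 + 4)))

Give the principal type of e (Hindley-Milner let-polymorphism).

Trace:
let y : Bool
y : Bool
\z._ : b -> Bool
\x._ : a -> b -> Bool
  unify Int ~ Int
  unify Int ~ Int
\u._ : c -> Int
  unify a -> b -> Bool ~ (c -> Int) -> d
  unify a ~ c -> Int
  unify b -> Bool ~ d
_ _ : b -> Bool

Answer: a -> Bool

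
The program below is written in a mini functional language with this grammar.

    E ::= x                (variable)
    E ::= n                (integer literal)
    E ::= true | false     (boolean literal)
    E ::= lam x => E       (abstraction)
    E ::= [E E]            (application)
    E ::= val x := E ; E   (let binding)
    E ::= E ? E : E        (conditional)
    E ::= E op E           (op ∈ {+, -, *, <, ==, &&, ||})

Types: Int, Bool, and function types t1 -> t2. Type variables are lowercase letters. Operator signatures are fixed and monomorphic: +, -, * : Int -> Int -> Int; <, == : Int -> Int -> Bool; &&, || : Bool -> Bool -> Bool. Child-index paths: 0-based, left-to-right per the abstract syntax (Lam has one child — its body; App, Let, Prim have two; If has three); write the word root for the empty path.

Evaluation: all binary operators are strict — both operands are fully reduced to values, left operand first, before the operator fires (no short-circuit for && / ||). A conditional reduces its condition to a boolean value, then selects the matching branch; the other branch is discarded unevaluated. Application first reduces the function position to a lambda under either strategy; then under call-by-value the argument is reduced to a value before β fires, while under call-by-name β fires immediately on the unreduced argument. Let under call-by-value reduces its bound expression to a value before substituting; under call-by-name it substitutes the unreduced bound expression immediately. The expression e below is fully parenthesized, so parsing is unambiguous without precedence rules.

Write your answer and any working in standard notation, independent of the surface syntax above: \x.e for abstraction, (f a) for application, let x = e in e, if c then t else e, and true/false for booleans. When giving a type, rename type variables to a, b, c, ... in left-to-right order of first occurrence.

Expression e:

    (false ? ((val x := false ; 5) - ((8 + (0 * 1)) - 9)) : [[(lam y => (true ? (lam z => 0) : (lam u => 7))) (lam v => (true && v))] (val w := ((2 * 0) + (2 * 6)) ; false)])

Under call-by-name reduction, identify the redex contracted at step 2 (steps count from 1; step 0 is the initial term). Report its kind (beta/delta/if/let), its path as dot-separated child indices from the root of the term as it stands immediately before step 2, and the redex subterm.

Answer: beta at 0 : ((\y.(if true then (\z.0) else (\u.7))) (\v.(true && v)))

Trace:
step 0: (if false then ((let x = false in 5) - ((8 + (0 * 1)) - 9)) else (((\y.(if true then (\z.0) else (\u.7))) (\v.(true && v))) (let w = ((2 * 0) + (2 * 6)) in false)))
step 1: [if@root] (((\y.(if true then (\z.0) else (\u.7))) (\v.(true && v))) (let w = ((2 * 0) + (2 * 6)) in false))
step 2: [beta@0] ((if true then (\z.0) else (\u.7)) (let w = ((2 * 0) + (2 * 6)) in false))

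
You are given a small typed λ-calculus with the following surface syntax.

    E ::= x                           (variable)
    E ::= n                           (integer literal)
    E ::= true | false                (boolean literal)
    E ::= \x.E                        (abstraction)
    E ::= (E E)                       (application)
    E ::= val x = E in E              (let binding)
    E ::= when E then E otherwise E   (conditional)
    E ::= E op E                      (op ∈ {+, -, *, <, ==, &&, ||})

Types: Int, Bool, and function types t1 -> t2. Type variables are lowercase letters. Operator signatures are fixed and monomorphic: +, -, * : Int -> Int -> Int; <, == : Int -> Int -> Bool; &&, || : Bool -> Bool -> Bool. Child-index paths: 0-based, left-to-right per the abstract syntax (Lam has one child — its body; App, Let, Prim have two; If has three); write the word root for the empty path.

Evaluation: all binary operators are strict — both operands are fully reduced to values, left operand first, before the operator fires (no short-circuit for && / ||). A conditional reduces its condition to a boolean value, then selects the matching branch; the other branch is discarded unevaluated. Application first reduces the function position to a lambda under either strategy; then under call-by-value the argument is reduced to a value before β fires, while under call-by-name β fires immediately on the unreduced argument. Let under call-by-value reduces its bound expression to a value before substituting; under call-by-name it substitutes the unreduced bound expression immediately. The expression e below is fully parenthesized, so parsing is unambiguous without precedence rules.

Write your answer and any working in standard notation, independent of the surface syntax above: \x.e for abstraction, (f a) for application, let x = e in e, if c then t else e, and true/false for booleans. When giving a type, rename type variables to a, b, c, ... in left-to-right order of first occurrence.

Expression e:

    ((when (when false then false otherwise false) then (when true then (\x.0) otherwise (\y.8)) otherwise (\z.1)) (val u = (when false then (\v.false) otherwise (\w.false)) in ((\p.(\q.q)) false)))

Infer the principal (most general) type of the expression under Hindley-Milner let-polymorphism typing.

Answer: Int

Trace:
  unify Bool ~ Bool
  unify Bool ~ Bool
  unify Bool ~ Bool
  unify Bool ~ Bool
\x._ : a -> Int
\y._ : b -> Int
  unify a -> Int ~ b -> Int
  unify a ~ b
  unify Int ~ Int
\z._ : c -> Int
  unify b -> Int ~ c -> Int
  unify b ~ c
  unify Int ~ Int
  unify Bool ~ Bool
\v._ : d -> Bool
\w._ : e -> Bool
  unify d -> Bool ~ e -> Bool
  unify d ~ e
  unify Bool ~ Bool
let u : forall. e -> Bool
q : g
\q._ : g -> g
\p._ : f -> g -> g
  unify f -> g -> g ~ Bool -> h
  unify f ~ Bool
  unify g -> g ~ h
_ _ : g -> g
  unify c -> Int ~ (g -> g) -> i
  unify c ~ g -> g
  unify Int ~ i
_ _ : Int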